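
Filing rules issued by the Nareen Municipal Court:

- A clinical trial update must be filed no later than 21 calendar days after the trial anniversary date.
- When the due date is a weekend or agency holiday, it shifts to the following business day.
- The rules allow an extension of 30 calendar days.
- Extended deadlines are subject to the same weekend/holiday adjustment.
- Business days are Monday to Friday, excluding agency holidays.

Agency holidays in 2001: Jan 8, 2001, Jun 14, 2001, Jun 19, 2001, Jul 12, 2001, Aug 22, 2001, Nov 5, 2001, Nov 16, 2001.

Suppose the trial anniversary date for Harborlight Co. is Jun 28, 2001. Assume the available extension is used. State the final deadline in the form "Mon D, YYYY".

Aug 20, 2001

21 calendar days after Jun 28, 2001 is Jul 19, 2001.
Jul 19, 2001 is a Thursday and not a listed holiday, so it stands.
Add the 30 calendar-day extension to Jul 19, 2001: Aug 18, 2001.
Because Aug 18, 2001 is a Saturday, the deadline becomes Aug 20, 2001 (Monday).
The final due date is Aug 20, 2001.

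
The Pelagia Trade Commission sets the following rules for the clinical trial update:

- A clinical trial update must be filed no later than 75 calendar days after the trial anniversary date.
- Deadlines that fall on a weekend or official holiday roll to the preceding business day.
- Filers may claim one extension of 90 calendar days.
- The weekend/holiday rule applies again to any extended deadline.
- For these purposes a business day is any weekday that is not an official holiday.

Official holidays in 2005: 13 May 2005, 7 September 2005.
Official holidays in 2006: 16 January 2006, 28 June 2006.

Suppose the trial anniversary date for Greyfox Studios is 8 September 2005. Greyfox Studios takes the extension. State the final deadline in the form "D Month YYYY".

20 February 2006

From 8 September 2005, 75 calendar days later is 22 November 2005.
22 November 2005 falls on a Tuesday, which is a business day, so no adjustment is needed.
The 90-calendar-day extension moves the deadline from 22 November 2005 to 20 February 2006.
20 February 2006 is a Monday and not a listed holiday, so it stands.
Deadline: 20 February 2006.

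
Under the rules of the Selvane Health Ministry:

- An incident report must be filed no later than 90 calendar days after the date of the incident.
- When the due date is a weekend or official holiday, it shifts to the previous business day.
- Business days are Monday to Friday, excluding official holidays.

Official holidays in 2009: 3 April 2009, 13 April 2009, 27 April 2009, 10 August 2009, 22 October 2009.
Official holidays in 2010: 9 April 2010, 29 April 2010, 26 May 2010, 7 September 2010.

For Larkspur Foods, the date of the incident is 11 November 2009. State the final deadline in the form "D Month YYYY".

90 calendar days after 11 November 2009 is 9 February 2010.
9 February 2010 falls on a Tuesday, which is a business day, so no adjustment is needed.
Final deadline: 9 February 2010.

9 February 2010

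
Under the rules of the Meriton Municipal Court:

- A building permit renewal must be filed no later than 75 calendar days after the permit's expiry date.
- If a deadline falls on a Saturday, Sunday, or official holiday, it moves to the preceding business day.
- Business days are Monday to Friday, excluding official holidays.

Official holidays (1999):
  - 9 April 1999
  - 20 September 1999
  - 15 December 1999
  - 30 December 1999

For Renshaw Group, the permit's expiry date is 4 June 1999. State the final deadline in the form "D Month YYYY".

Adding 75 calendar days to 4 June 1999 gives 18 August 1999.
18 August 1999 is a Wednesday and not a listed holiday, so it stands.
The final due date is 18 August 1999.

18 August 1999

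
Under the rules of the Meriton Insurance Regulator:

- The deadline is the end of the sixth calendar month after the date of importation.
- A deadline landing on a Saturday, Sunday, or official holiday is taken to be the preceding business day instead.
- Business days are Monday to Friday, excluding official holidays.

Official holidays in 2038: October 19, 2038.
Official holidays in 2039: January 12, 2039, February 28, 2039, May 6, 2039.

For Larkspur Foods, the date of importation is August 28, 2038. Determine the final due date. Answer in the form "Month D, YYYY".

6 months after August 28, 2038 is February 2039; that month ends on February 28, 2039.
Because February 28, 2039 is a listed holiday, the deadline becomes February 25, 2039 (Friday).
The final due date is February 25, 2039.

February 25, 2039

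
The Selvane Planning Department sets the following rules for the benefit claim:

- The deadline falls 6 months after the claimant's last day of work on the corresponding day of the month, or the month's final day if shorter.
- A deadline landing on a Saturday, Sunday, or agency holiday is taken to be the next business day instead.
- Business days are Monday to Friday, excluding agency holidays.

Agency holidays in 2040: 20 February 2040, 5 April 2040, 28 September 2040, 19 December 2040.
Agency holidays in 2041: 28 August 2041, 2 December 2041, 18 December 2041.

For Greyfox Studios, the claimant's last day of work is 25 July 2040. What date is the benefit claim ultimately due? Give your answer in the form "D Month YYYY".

6 months after 25 July 2040, on the same day of the month, is 25 January 2041.
25 January 2041 falls on a Friday, which is a business day, so no adjustment is needed.
So the filing is due 25 January 2041.

25 January 2041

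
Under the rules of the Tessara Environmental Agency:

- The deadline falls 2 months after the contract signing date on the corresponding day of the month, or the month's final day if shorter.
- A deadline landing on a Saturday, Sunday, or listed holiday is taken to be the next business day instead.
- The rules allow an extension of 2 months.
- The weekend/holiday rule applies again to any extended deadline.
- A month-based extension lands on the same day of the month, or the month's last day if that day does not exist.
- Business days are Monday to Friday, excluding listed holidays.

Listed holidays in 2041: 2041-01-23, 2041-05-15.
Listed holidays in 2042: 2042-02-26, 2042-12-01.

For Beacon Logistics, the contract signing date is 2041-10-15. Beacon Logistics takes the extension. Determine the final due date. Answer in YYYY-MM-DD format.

2042-02-17

Moving 2 months forward from 2041-10-15 on the corresponding day gives 2041-12-15.
2041-12-15 falls on a Sunday. Rolling to the next business day gives 2041-12-16, a Monday.
Add 2 months to 2041-12-16: 2042-02-16.
2042-02-16 falls on a Sunday. Rolling to the next business day gives 2042-02-17, a Monday.
Final deadline: 2042-02-17.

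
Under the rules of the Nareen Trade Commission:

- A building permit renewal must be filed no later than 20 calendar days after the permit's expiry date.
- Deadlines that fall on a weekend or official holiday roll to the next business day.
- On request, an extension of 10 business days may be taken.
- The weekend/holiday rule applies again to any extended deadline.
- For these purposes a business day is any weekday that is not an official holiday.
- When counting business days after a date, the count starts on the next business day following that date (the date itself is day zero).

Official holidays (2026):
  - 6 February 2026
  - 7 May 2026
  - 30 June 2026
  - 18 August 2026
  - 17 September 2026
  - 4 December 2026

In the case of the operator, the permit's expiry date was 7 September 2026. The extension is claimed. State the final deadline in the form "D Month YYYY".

12 October 2026

From 7 September 2026, 20 calendar days later is 27 September 2026.
Because 27 September 2026 is a Sunday, the deadline becomes 28 September 2026 (Monday).
The 10-business-day extension runs from 28 September 2026 to 12 October 2026.
12 October 2026 falls on a Monday, which is a business day, so no adjustment is needed.
Final deadline: 12 October 2026.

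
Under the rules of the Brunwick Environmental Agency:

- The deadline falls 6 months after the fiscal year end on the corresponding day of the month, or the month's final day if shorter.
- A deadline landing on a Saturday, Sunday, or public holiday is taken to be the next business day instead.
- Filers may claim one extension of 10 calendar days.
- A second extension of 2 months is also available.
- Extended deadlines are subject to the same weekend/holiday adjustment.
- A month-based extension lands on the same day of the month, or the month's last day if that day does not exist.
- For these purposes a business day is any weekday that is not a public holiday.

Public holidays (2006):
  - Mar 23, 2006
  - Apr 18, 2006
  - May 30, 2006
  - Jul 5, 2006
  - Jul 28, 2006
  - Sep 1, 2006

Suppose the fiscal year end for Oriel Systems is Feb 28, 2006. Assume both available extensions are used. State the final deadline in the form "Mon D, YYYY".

6 months after Feb 28, 2006, on the same day of the month, is Aug 28, 2006.
Aug 28, 2006 falls on a Monday, which is a business day, so no adjustment is needed.
Add the 10 calendar-day extension to Aug 28, 2006: Sep 7, 2006.
Sep 7, 2006 (Thursday) is already a business day.
Add 2 months to Sep 7, 2006: Nov 7, 2006.
Nov 7, 2006 falls on a Tuesday, which is a business day, so no adjustment is needed.
The final due date is Nov 7, 2006.

Nov 7, 2006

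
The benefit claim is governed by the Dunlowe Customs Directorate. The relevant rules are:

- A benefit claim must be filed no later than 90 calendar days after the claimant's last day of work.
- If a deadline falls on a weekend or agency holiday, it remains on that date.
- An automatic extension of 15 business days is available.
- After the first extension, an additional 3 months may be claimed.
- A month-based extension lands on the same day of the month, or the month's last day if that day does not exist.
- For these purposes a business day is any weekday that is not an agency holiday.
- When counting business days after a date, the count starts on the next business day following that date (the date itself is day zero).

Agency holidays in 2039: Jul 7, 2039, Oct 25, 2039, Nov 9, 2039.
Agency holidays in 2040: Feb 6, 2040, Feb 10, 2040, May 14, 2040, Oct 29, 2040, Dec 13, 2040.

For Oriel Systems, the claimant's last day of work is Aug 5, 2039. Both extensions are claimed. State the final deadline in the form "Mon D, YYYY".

From Aug 5, 2039, 90 calendar days later is Nov 3, 2039.
Nov 3, 2039 falls on a Thursday. The rules make no weekend/holiday allowance, so it remains Nov 3, 2039.
The 15-business-day extension runs from Nov 3, 2039 to Nov 25, 2039.
Nov 25, 2039 falls on a Friday. The rules make no weekend/holiday allowance, so it remains Nov 25, 2039.
Applying the 3 months extension: 3 months after Nov 25, 2039 is Feb 25, 2040.
Feb 25, 2040 falls on a Saturday. The rules make no weekend/holiday allowance, so it remains Feb 25, 2040.
Final deadline: Feb 25, 2040.

Feb 25, 2040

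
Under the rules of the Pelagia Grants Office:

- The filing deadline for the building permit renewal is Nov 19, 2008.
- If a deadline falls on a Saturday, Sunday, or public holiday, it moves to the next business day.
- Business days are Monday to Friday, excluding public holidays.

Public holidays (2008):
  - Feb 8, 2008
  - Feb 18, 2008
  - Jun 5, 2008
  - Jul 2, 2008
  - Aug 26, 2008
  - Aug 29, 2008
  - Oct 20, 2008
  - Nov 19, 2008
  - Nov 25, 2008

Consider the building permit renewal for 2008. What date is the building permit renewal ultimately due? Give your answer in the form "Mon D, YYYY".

Nov 20, 2008

The statutory due date is Nov 19, 2008.
Because Nov 19, 2008 is a listed holiday, the deadline becomes Nov 20, 2008 (Thursday).
Final deadline: Nov 20, 2008.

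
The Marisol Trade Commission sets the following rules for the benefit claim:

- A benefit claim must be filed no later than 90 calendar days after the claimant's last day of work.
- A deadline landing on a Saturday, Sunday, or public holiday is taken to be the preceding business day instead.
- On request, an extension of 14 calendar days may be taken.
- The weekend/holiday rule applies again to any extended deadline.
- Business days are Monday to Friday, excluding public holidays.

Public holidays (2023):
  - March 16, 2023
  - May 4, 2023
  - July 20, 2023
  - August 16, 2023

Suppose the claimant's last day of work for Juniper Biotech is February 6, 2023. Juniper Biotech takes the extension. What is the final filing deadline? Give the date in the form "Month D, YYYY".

May 19, 2023

Trigger date February 6, 2023 + 90 calendar days = May 7, 2023.
May 7, 2023 is a Sunday, so it moves to the preceding business day, May 5, 2023 (Friday).
Add the 14 calendar-day extension to May 5, 2023: May 19, 2023.
May 19, 2023 is a Friday and not a listed holiday, so it stands.
Deadline: May 19, 2023.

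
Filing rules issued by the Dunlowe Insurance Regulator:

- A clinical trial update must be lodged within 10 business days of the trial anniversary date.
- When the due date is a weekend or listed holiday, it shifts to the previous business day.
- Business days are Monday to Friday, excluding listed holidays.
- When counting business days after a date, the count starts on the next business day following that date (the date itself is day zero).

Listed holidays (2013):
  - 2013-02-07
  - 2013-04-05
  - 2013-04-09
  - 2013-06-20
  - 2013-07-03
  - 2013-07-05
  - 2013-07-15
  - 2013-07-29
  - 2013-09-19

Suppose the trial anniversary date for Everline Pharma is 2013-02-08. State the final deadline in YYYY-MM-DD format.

2013-02-22

Starting the day after 2013-02-08 and counting 10 business days lands on 2013-02-22.
2013-02-22 falls on a Friday, which is a business day, so no adjustment is needed.
The final due date is 2013-02-22.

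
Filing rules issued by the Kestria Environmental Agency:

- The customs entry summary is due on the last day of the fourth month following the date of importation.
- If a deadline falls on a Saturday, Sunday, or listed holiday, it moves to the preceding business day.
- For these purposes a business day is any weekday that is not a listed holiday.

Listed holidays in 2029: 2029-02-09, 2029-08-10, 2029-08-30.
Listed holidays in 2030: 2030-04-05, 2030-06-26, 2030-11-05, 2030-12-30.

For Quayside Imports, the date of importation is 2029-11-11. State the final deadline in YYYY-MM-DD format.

2030-03-29

4 months after 2029-11-11 falls in March 2030; the last day of that month is 2030-03-31.
2030-03-31 falls on a Sunday. Rolling to the preceding business day gives 2030-03-29, a Friday.
Final deadline: 2030-03-29.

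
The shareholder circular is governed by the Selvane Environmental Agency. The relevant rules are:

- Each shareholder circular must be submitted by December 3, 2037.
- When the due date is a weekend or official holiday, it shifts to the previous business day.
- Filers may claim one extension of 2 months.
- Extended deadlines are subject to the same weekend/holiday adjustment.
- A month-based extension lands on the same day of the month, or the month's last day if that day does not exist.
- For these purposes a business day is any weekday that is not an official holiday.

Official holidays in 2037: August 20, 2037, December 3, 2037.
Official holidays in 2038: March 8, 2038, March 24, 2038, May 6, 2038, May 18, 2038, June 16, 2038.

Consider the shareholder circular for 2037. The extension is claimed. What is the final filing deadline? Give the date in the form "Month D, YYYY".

Start from the fixed due date, December 3, 2037.
Because December 3, 2037 is a listed holiday, the deadline becomes December 2, 2037 (Wednesday).
The 2 months extension carries December 2, 2037 to February 2, 2038.
February 2, 2038 is a Tuesday and not a listed holiday, so it stands.
Deadline: February 2, 2038.

February 2, 2038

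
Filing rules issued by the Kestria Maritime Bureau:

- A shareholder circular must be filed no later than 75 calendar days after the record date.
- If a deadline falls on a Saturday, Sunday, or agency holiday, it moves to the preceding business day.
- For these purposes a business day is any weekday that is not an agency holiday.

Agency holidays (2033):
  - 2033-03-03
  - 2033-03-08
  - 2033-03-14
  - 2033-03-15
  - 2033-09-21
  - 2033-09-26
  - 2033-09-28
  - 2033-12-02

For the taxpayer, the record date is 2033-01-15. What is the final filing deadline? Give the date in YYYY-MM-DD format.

Adding 75 calendar days to 2033-01-15 gives 2033-03-31.
Since 2033-03-31 is a Thursday and not a holiday, the date is unchanged.
Final deadline: 2033-03-31.

2033-03-31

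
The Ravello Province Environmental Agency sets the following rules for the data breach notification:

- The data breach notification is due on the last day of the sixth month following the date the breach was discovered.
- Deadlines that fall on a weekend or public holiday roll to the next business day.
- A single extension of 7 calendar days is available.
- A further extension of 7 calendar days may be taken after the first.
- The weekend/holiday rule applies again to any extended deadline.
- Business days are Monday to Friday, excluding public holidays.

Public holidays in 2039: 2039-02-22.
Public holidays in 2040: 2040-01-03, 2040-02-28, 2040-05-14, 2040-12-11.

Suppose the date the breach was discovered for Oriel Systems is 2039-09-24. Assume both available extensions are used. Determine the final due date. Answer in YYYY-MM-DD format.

6 months after 2039-09-24 falls in March 2040; the last day of that month is 2040-03-31.
2040-03-31 falls on a Saturday. Rolling to the next business day gives 2040-04-02, a Monday.
Add the 7 calendar-day extension to 2040-04-02: 2040-04-09.
Since 2040-04-09 is a Monday and not a holiday, the date is unchanged.
With the 7-day extension, 2040-04-09 becomes 2040-04-16.
2040-04-16 (Monday) is already a business day.
The final due date is 2040-04-16.

2040-04-16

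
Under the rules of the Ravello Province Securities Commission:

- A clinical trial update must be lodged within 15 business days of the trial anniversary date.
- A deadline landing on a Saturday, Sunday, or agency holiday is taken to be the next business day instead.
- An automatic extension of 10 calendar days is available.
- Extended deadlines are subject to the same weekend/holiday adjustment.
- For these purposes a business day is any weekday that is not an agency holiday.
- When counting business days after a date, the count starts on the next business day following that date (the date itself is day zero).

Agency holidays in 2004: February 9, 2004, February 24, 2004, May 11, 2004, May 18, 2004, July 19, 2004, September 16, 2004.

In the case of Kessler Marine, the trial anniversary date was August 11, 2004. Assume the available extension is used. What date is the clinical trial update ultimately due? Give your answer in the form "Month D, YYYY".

September 13, 2004

Counting 15 business days after August 11, 2004 (skipping weekends and listed holidays) reaches September 1, 2004.
September 1, 2004 falls on a Wednesday, which is a business day, so no adjustment is needed.
With the 10-day extension, September 1, 2004 becomes September 11, 2004.
Because September 11, 2004 is a Saturday, the deadline becomes September 13, 2004 (Monday).
So the filing is due September 13, 2004.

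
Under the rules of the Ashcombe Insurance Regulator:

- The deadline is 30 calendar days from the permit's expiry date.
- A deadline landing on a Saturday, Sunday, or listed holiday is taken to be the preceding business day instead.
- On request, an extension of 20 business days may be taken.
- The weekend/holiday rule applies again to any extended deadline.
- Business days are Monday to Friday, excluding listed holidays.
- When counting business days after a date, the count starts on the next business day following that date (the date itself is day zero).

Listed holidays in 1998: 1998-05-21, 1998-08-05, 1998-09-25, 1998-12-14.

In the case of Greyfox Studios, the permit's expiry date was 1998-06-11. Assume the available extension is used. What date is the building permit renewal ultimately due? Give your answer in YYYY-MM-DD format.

From 1998-06-11, 30 calendar days later is 1998-07-11.
1998-07-11 is a Saturday; the preceding business day is 1998-07-10 (Friday).
Applying the 20-business-day extension: 20 business days after 1998-07-10 is 1998-08-10.
1998-08-10 (Monday) is already a business day.
Final deadline: 1998-08-10.

1998-08-10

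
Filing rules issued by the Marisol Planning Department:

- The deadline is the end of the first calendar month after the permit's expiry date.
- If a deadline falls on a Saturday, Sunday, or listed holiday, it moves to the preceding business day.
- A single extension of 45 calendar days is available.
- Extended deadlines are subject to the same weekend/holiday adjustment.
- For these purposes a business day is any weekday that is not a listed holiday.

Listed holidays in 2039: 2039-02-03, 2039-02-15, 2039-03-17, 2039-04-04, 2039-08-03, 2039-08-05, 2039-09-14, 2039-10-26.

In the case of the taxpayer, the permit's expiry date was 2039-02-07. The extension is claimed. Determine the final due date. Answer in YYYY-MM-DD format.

1 month after 2039-02-07 is March 2039; that month ends on 2039-03-31.
2039-03-31 is a Thursday and not a listed holiday, so it stands.
Add the 45 calendar-day extension to 2039-03-31: 2039-05-15.
2039-05-15 is a Sunday; the preceding business day is 2039-05-13 (Friday).
Deadline: 2039-05-13.

2039-05-13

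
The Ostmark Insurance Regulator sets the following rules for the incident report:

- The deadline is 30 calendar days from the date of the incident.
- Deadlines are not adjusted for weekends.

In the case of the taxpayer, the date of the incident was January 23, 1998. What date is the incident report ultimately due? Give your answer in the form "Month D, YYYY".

February 22, 1998

30 calendar days after January 23, 1998 is February 22, 1998.
No adjustment is made for weekends or holidays, so February 22, 1998 stands.
Final deadline: February 22, 1998.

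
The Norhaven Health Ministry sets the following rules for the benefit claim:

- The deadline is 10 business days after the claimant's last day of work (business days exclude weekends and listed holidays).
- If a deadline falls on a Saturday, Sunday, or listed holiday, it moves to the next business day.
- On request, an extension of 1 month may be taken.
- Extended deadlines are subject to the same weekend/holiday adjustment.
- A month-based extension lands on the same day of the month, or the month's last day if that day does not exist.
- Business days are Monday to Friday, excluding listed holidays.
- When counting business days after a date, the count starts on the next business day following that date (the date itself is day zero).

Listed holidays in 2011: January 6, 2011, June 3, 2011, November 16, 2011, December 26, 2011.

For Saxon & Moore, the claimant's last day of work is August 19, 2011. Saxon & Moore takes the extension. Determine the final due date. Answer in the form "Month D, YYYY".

Starting the day after August 19, 2011 and counting 10 business days lands on September 2, 2011.
September 2, 2011 is a Friday and not a listed holiday, so it stands.
The 1 month extension carries September 2, 2011 to October 2, 2011.
October 2, 2011 falls on a Sunday. Rolling to the next business day gives October 3, 2011, a Monday.
Final deadline: October 3, 2011.

October 3, 2011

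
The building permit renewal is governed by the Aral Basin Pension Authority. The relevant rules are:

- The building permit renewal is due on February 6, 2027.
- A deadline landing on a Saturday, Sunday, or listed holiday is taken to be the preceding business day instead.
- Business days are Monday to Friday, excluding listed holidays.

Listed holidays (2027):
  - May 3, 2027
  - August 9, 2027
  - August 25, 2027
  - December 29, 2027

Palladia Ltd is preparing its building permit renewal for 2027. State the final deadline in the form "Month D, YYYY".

February 5, 2027

The stated deadline is February 6, 2027.
February 6, 2027 is a Saturday, so it moves to the preceding business day, February 5, 2027 (Friday).
The final due date is February 5, 2027.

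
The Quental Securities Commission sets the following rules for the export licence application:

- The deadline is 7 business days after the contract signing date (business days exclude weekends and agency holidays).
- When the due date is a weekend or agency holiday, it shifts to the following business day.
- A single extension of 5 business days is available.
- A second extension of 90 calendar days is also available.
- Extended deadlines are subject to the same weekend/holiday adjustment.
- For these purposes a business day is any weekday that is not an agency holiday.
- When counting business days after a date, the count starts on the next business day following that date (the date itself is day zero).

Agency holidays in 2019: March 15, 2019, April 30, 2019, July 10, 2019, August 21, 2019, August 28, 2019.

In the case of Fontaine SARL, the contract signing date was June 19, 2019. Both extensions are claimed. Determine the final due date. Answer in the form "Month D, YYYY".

October 3, 2019

7 business days after June 19, 2019, excluding weekends and holidays, is June 28, 2019.
Since June 28, 2019 is a Friday and not a holiday, the date is unchanged.
Applying the 5-business-day extension: 5 business days after June 28, 2019 is July 5, 2019.
Since July 5, 2019 is a Friday and not a holiday, the date is unchanged.
Applying the 90-calendar-day extension: July 5, 2019 + 90 days = October 3, 2019.
October 3, 2019 falls on a Thursday, which is a business day, so no adjustment is needed.
Deadline: October 3, 2019.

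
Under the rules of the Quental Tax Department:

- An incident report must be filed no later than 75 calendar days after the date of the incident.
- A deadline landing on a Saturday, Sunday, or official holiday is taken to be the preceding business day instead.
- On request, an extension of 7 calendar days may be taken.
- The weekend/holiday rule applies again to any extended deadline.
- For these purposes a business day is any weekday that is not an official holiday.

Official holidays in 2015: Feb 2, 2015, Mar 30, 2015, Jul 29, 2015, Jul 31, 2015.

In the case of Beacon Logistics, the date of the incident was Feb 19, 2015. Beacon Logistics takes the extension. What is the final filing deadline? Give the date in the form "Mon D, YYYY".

May 12, 2015

From Feb 19, 2015, 75 calendar days later is May 5, 2015.
May 5, 2015 (Tuesday) is already a business day.
Add the 7 calendar-day extension to May 5, 2015: May 12, 2015.
Since May 12, 2015 is a Tuesday and not a holiday, the date is unchanged.
Final deadline: May 12, 2015.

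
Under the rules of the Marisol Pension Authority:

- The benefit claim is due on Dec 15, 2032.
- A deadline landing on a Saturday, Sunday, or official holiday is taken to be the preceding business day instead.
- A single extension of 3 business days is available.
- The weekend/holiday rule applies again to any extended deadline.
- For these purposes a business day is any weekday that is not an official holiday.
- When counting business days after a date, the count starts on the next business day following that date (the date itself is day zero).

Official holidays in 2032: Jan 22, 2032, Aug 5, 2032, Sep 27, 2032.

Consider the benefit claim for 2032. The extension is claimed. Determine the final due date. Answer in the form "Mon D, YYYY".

Dec 20, 2032

The stated deadline is Dec 15, 2032.
Dec 15, 2032 falls on a Wednesday, which is a business day, so no adjustment is needed.
Applying the 3-business-day extension: 3 business days after Dec 15, 2032 is Dec 20, 2032.
Since Dec 20, 2032 is a Monday and not a holiday, the date is unchanged.
So the filing is due Dec 20, 2032.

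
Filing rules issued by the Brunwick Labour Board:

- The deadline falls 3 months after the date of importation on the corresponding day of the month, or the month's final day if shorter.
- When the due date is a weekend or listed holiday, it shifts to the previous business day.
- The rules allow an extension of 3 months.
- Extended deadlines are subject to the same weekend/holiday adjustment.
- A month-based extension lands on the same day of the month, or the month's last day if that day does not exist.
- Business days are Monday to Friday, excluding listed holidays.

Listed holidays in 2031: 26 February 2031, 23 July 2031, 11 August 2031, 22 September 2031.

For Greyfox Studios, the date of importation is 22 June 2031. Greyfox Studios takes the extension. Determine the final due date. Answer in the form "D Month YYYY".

19 December 2031

3 months after 22 June 2031, on the same day of the month, is 22 September 2031.
Because 22 September 2031 is a listed holiday, the deadline becomes 19 September 2031 (Friday).
Add 3 months to 19 September 2031: 19 December 2031.
19 December 2031 falls on a Friday, which is a business day, so no adjustment is needed.
So the filing is due 19 December 2031.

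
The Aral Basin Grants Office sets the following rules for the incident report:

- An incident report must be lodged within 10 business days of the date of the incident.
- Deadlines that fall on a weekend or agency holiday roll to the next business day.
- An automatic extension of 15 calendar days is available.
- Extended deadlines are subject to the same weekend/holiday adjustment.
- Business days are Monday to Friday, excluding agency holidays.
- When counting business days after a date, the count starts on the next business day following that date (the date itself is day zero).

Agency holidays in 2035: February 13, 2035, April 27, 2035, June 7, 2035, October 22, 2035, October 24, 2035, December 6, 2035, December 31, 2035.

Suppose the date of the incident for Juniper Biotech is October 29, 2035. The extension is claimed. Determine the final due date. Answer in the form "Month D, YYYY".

November 27, 2035

Counting 10 business days after October 29, 2035 (skipping weekends and listed holidays) reaches November 12, 2035.
November 12, 2035 falls on a Monday, which is a business day, so no adjustment is needed.
Applying the 15-calendar-day extension: November 12, 2035 + 15 days = November 27, 2035.
Since November 27, 2035 is a Tuesday and not a holiday, the date is unchanged.
Deadline: November 27, 2035.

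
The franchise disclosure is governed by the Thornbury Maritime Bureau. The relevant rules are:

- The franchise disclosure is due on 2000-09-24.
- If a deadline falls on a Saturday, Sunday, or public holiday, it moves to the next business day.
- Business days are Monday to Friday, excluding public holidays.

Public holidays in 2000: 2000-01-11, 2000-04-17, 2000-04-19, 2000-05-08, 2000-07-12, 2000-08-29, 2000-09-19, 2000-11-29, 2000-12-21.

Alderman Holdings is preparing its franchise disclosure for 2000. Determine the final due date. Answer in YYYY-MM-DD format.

Start from the fixed due date, 2000-09-24.
2000-09-24 is a Sunday, so it moves to the next business day, 2000-09-25 (Monday).
Deadline: 2000-09-25.

2000-09-25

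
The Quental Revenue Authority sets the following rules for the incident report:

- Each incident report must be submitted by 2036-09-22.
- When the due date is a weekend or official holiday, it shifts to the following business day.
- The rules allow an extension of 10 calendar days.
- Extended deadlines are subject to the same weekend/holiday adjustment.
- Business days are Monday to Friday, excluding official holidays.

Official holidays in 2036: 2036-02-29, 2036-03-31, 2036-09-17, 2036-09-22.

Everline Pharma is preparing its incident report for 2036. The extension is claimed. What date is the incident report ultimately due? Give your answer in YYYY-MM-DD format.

The statutory due date is 2036-09-22.
2036-09-22 falls on a listed holiday. Rolling to the next business day gives 2036-09-23, a Tuesday.
With the 10-day extension, 2036-09-23 becomes 2036-10-03.
Since 2036-10-03 is a Friday and not a holiday, the date is unchanged.
The final due date is 2036-10-03.

2036-10-03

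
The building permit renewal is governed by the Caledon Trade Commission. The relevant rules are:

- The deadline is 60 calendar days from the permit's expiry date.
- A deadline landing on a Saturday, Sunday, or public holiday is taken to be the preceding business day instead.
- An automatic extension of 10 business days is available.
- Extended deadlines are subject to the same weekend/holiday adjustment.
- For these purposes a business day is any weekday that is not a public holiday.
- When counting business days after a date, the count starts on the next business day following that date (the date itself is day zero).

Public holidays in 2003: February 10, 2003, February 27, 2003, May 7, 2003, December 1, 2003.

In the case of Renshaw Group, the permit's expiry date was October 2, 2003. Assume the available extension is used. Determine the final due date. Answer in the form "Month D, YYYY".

60 calendar days after October 2, 2003 is December 1, 2003.
December 1, 2003 is a listed holiday; the preceding business day is November 28, 2003 (Friday).
The 10-business-day extension runs from November 28, 2003 to December 15, 2003.
December 15, 2003 falls on a Monday, which is a business day, so no adjustment is needed.
So the filing is due December 15, 2003.

December 15, 2003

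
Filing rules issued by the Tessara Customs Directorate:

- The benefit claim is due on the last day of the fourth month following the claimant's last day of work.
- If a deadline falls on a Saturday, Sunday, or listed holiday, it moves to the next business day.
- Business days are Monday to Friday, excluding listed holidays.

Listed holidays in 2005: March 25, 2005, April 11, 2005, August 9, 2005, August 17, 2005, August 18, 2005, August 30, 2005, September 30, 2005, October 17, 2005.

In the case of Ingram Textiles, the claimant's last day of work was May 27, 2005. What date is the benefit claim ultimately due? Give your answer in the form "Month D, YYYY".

October 3, 2005

The fourth month after May 27, 2005 is September 2005, whose last day is September 30, 2005.
September 30, 2005 is a listed holiday, so it moves to the next business day, October 3, 2005 (Monday).
The final due date is October 3, 2005.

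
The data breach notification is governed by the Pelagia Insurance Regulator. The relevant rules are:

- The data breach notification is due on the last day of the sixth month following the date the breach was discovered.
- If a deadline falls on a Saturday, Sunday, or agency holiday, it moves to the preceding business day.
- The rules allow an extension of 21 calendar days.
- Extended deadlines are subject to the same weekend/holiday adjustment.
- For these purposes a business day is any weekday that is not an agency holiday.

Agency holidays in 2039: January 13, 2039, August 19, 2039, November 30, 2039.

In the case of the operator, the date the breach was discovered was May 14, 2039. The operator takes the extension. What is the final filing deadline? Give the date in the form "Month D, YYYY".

December 20, 2039

6 months after May 14, 2039 falls in November 2039; the last day of that month is November 30, 2039.
November 30, 2039 is a listed holiday; the preceding business day is November 29, 2039 (Tuesday).
With the 21-day extension, November 29, 2039 becomes December 20, 2039.
December 20, 2039 (Tuesday) is already a business day.
So the filing is due December 20, 2039.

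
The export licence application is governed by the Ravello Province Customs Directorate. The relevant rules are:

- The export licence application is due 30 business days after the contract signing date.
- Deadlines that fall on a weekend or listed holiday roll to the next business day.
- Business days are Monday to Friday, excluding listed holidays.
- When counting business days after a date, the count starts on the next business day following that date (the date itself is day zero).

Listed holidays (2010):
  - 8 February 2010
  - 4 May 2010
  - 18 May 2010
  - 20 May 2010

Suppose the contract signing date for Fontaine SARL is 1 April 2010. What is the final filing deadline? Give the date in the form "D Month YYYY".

14 May 2010

Counting 30 business days after 1 April 2010 (skipping weekends and listed holidays) reaches 14 May 2010.
14 May 2010 falls on a Friday, which is a business day, so no adjustment is needed.
So the filing is due 14 May 2010.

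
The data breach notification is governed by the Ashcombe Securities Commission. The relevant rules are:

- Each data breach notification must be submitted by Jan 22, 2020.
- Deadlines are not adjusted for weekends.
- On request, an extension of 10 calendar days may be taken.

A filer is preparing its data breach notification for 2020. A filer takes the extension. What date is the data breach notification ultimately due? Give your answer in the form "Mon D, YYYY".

Feb 1, 2020

The stated deadline is Jan 22, 2020.
No adjustment is made for weekends or holidays, so Jan 22, 2020 stands.
The 10-calendar-day extension moves the deadline from Jan 22, 2020 to Feb 1, 2020.
Feb 1, 2020 falls on a Saturday. The rules make no weekend/holiday allowance, so it remains Feb 1, 2020.
Deadline: Feb 1, 2020.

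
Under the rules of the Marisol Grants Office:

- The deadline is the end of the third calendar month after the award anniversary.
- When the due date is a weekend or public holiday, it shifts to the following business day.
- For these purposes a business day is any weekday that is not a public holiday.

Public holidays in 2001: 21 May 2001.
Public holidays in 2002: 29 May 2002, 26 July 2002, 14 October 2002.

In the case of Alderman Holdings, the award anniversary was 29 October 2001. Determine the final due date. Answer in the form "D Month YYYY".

3 months after 29 October 2001 falls in January 2002; the last day of that month is 31 January 2002.
31 January 2002 (Thursday) is already a business day.
The final due date is 31 January 2002.

31 January 2002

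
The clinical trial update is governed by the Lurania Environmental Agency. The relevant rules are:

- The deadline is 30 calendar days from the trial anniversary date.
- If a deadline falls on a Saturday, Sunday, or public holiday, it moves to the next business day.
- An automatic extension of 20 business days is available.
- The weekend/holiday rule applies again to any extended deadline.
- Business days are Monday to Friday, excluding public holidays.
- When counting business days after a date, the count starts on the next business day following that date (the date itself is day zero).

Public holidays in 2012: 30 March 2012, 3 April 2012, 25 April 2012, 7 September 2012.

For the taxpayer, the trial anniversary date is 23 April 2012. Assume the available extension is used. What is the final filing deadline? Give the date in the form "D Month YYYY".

20 June 2012

Adding 30 calendar days to 23 April 2012 gives 23 May 2012.
23 May 2012 falls on a Wednesday, which is a business day, so no adjustment is needed.
Counting 20 further business days from 23 May 2012 reaches 20 June 2012.
20 June 2012 is a Wednesday and not a listed holiday, so it stands.
Final deadline: 20 June 2012.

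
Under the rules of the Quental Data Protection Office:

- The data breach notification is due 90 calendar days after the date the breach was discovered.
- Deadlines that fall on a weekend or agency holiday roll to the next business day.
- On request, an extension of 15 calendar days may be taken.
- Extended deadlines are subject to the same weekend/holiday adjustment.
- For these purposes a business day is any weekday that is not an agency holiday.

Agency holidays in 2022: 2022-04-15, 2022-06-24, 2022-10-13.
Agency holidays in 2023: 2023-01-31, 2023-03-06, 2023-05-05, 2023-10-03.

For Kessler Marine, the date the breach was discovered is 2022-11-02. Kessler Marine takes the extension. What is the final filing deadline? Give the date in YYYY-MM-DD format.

2023-02-16

From 2022-11-02, 90 calendar days later is 2023-01-31.
Because 2023-01-31 is a listed holiday, the deadline becomes 2023-02-01 (Wednesday).
Applying the 15-calendar-day extension: 2023-02-01 + 15 days = 2023-02-16.
2023-02-16 is a Thursday and not a listed holiday, so it stands.
The final due date is 2023-02-16.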